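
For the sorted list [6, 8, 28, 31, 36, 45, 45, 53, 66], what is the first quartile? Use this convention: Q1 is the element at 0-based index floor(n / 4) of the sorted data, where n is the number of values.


The list has n = 9 elements.
Q1 index = floor(9 / 4) = floor(2.25) = 2
Counting from index 0 in the sorted data, the element at index 2 is 28.
Final answer: 28


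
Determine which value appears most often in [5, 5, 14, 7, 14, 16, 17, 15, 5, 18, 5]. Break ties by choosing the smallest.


Count the frequency of each value:
  5 appears 4 time(s)
  7 appears 1 time(s)
  14 appears 2 time(s)
  15 appears 1 time(s)
  16 appears 1 time(s)
  17 appears 1 time(s)
  18 appears 1 time(s)
Maximum frequency is 4.
Only 5 reaches that frequency, so it is the mode.
Final answer: 5


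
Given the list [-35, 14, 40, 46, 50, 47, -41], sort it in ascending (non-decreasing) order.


Original list: [-35, 14, 40, 46, 50, 47, -41]
Repeatedly take the smallest remaining element:
  Remaining [-35, 14, 40, 46, 50, 47, -41] -> smallest is -41
  Remaining [-35, 14, 40, 46, 50, 47] -> smallest is -35
  Remaining [14, 40, 46, 50, 47] -> smallest is 14
  Remaining [40, 46, 50, 47] -> smallest is 40
  Remaining [46, 50, 47] -> smallest is 46
  Remaining [50, 47] -> smallest is 47
  Remaining [50] -> smallest is 50
Collecting the picks in order gives the sorted list.
Final answer: [-41, -35, 14, 40, 46, 47, 50]


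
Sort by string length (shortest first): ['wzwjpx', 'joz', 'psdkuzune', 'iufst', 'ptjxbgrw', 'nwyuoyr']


Compute lengths:
  'wzwjpx' has length 6
  'joz' has length 3
  'psdkuzune' has length 9
  'iufst' has length 5
  'ptjxbgrw' has length 8
  'nwyuoyr' has length 7
Lengths in increasing order: 3 < 5 < 6 < 7 < 8 < 9
Listing the words in that order gives the answer.
Final answer: ['joz', 'iufst', 'wzwjpx', 'nwyuoyr', 'ptjxbgrw', 'psdkuzune']


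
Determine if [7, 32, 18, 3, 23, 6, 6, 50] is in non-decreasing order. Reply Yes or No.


Check consecutive pairs:
  7 <= 32? True
  32 <= 18? False
  18 <= 3? False
  3 <= 23? True
  23 <= 6? False
  6 <= 6? True
  6 <= 50? True
3 consecutive pair(s) are out of order, so the list is not sorted.
Final answer: No


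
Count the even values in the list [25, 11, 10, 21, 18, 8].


Check each element:
  25 is odd
  11 is odd
  10 is even
  21 is odd
  18 is even
  8 is even
Evens: [10, 18, 8]
Count of evens = 3
Final answer: 3


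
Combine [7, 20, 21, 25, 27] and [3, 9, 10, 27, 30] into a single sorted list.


List A: [7, 20, 21, 25, 27]
List B: [3, 9, 10, 27, 30]
Repeatedly compare the front elements and take the smaller:
  7 vs 3 -> take 3
  7 vs 9 -> take 7
  20 vs 9 -> take 9
  20 vs 10 -> take 10
  20 vs 27 -> take 20
  21 vs 27 -> take 21
  25 vs 27 -> take 25
  27 vs 27 -> take 27
  A is exhausted; append the rest of B: [27, 30]
Final answer: [3, 7, 9, 10, 20, 21, 25, 27, 27, 30]


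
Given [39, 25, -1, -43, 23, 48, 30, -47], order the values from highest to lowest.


Original list: [39, 25, -1, -43, 23, 48, 30, -47]
Repeatedly take the largest remaining element:
  Remaining [39, 25, -1, -43, 23, 48, 30, -47] -> largest is 48
  Remaining [39, 25, -1, -43, 23, 30, -47] -> largest is 39
  Remaining [25, -1, -43, 23, 30, -47] -> largest is 30
  Remaining [25, -1, -43, 23, -47] -> largest is 25
  Remaining [-1, -43, 23, -47] -> largest is 23
  Remaining [-1, -43, -47] -> largest is -1
  Remaining [-43, -47] -> largest is -43
  Remaining [-47] -> largest is -47
Collecting the picks in order gives the descending list.
Final answer: [48, 39, 30, 25, 23, -1, -43, -47]


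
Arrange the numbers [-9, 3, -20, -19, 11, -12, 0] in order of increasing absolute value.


Compute absolute values:
  |-9| = 9
  |3| = 3
  |-20| = 20
  |-19| = 19
  |11| = 11
  |-12| = 12
  |0| = 0
Absolute values in increasing order: 0 < 3 < 9 < 11 < 12 < 19 < 20
Listing the original numbers in that order gives the answer.
Final answer: [0, 3, -9, 11, -12, -19, -20]


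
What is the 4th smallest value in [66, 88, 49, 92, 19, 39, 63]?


Sort ascending: [19, 39, 49, 63, 66, 88, 92]
The 4th element (1-indexed) is at index 3.
Value = 63
Final answer: 63


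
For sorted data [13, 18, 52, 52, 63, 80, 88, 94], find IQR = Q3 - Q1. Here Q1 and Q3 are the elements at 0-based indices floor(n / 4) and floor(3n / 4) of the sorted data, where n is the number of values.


The data has n = 8 elements.
Q1 index = floor(8 / 4) = floor(2) = 2; Q3 index = floor(3 * 8 / 4) = floor(6) = 6
Q1 = element at index 2 = 52
Q3 = element at index 6 = 88
IQR = 88 - 52 = 36
Final answer: 36


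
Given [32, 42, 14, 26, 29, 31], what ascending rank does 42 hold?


Sort ascending: [14, 26, 29, 31, 32, 42]
Find 42 in the sorted list.
42 is at position 6 (1-indexed).
Final answer: 6


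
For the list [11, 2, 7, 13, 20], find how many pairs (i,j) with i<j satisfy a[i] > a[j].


For each element, count the later elements that are smaller than it:
  11 (index 0): smaller elements after it = [2, 7] -> 2
  2 (index 1): smaller elements after it = [] -> 0
  7 (index 2): smaller elements after it = [] -> 0
  13 (index 3): smaller elements after it = [] -> 0
Total inversions = 2 + 0 + 0 + 0 = 2
Final answer: 2


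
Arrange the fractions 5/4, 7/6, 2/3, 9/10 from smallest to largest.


Convert to decimal for comparison:
  5/4 = 1.25
  7/6 = 1.1667
  2/3 = 0.6667
  9/10 = 0.9
Decimals in increasing order: 0.6667 < 0.9 < 1.1667 < 1.25
Writing each back as its fraction gives the sorted order.
Final answer: 2/3, 9/10, 7/6, 5/4


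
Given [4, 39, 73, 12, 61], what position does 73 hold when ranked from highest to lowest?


Sort descending: [73, 61, 39, 12, 4]
Find 73 in the sorted list.
73 is at position 1.
Final answer: 1


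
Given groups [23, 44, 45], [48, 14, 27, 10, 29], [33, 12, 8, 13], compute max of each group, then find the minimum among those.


Find max of each group:
  Group 1: [23, 44, 45] -> max = 45
  Group 2: [48, 14, 27, 10, 29] -> max = 48
  Group 3: [33, 12, 8, 13] -> max = 33
Maxes: [45, 48, 33]
Minimum of maxes = 33
Final answer: 33


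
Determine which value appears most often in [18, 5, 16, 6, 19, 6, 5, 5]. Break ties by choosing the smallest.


Count the frequency of each value:
  5 appears 3 time(s)
  6 appears 2 time(s)
  16 appears 1 time(s)
  18 appears 1 time(s)
  19 appears 1 time(s)
Maximum frequency is 3.
Only 5 reaches that frequency, so it is the mode.
Final answer: 5


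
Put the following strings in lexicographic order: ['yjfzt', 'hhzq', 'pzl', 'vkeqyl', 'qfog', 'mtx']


Compare strings character by character (the first differing letter decides):
  'hhzq' < 'mtx' since 'h' < 'm' at position 1
  'mtx' < 'pzl' since 'm' < 'p' at position 1
  'pzl' < 'qfog' since 'p' < 'q' at position 1
  'qfog' < 'vkeqyl' since 'q' < 'v' at position 1
  'vkeqyl' < 'yjfzt' since 'v' < 'y' at position 1
Chaining these comparisons gives the alphabetical order.
Final answer: ['hhzq', 'mtx', 'pzl', 'qfog', 'vkeqyl', 'yjfzt']


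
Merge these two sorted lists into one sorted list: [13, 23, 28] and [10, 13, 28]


List A: [13, 23, 28]
List B: [10, 13, 28]
Repeatedly compare the front elements and take the smaller:
  13 vs 10 -> take 10
  13 vs 13 -> take 13
  23 vs 13 -> take 13
  23 vs 28 -> take 23
  28 vs 28 -> take 28
  A is exhausted; append the rest of B: [28]
Final answer: [10, 13, 13, 23, 28, 28]


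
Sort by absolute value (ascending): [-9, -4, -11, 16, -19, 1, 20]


Compute absolute values:
  |-9| = 9
  |-4| = 4
  |-11| = 11
  |16| = 16
  |-19| = 19
  |1| = 1
  |20| = 20
Absolute values in increasing order: 1 < 4 < 9 < 11 < 16 < 19 < 20
Listing the original numbers in that order gives the answer.
Final answer: [1, -4, -9, -11, 16, -19, 20]


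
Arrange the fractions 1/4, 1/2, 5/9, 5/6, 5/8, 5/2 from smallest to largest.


Convert to decimal for comparison:
  1/4 = 0.25
  1/2 = 0.5
  5/9 = 0.5556
  5/6 = 0.8333
  5/8 = 0.625
  5/2 = 2.5
Decimals in increasing order: 0.25 < 0.5 < 0.5556 < 0.625 < 0.8333 < 2.5
Writing each back as its fraction gives the sorted order.
Final answer: 1/4, 1/2, 5/9, 5/8, 5/6, 5/2


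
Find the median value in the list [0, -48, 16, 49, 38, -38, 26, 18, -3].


First, sort the list: [-48, -38, -3, 0, 16, 18, 26, 38, 49]
The list has 9 elements (odd count).
The middle index is 4 (0-based), and the element there is 16.
Final answer: 16


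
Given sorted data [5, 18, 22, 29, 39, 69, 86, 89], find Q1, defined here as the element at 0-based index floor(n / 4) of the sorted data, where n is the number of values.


The list has n = 8 elements.
Q1 index = floor(8 / 4) = floor(2) = 2
Counting from index 0 in the sorted data, the element at index 2 is 22.
Final answer: 22


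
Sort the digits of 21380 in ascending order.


The number 21380 has digits: 2, 1, 3, 8, 0
Sorted: 0, 1, 2, 3, 8
Joining the sorted digits gives the result.
Final answer: 01238


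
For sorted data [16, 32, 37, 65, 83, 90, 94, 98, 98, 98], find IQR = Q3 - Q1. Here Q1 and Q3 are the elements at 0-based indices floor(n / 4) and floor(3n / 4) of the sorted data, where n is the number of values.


The data has n = 10 elements.
Q1 index = floor(10 / 4) = floor(2.5) = 2; Q3 index = floor(3 * 10 / 4) = floor(7.5) = 7
Q1 = element at index 2 = 37
Q3 = element at index 7 = 98
IQR = 98 - 37 = 61
Final answer: 61


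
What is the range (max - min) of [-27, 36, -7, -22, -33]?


Maximum value: 36
Minimum value: -33
Range = 36 - (-33) = 69
Final answer: 69


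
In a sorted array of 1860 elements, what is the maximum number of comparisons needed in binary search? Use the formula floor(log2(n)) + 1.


Binary search halves the search space each step.
Maximum comparisons = floor(log2(1860)) + 1
log2(1860) = 10.8611
floor(log2(1860)) = 10, so 10 + 1 = 11
Final answer: 11


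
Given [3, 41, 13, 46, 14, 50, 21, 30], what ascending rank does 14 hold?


Sort ascending: [3, 13, 14, 21, 30, 41, 46, 50]
Find 14 in the sorted list.
14 is at position 3 (1-indexed).
Final answer: 3


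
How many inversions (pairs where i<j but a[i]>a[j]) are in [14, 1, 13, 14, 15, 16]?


For each element, count the later elements that are smaller than it:
  14 (index 0): smaller elements after it = [1, 13] -> 2
  1 (index 1): smaller elements after it = [] -> 0
  13 (index 2): smaller elements after it = [] -> 0
  14 (index 3): smaller elements after it = [] -> 0
  15 (index 4): smaller elements after it = [] -> 0
Total inversions = 2 + 0 + 0 + 0 + 0 = 2
Final answer: 2


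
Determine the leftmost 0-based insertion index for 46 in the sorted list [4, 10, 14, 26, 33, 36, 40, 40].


List is sorted: [4, 10, 14, 26, 33, 36, 40, 40]
We need the leftmost position where 46 can be inserted, i.e. the first index whose element is >= 46 (or the end of the list if none is).
Binary search with low=0, high=8 (0-based indices):
  low=0, high=8, mid=4: a[4]=33 < 46, so low = 5
  low=5, high=8, mid=6: a[6]=40 < 46, so low = 7
  low=7, high=8, mid=7: a[7]=40 < 46, so low = 8
Now low = high = 8, so the insertion index is 8.
Final answer: 8


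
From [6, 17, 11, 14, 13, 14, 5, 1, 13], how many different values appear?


List all unique values:
Distinct values: [1, 5, 6, 11, 13, 14, 17]
Count = 7
Final answer: 7


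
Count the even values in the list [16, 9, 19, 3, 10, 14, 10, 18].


Check each element:
  16 is even
  9 is odd
  19 is odd
  3 is odd
  10 is even
  14 is even
  10 is even
  18 is even
Evens: [16, 10, 14, 10, 18]
Count of evens = 5
Final answer: 5


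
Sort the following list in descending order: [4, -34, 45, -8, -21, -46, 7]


Original list: [4, -34, 45, -8, -21, -46, 7]
Repeatedly take the largest remaining element:
  Remaining [4, -34, 45, -8, -21, -46, 7] -> largest is 45
  Remaining [4, -34, -8, -21, -46, 7] -> largest is 7
  Remaining [4, -34, -8, -21, -46] -> largest is 4
  Remaining [-34, -8, -21, -46] -> largest is -8
  Remaining [-34, -21, -46] -> largest is -21
  Remaining [-34, -46] -> largest is -34
  Remaining [-46] -> largest is -46
Collecting the picks in order gives the descending list.
Final answer: [45, 7, 4, -8, -21, -34, -46]


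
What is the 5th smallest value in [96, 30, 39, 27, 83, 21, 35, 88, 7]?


Sort ascending: [7, 21, 27, 30, 35, 39, 83, 88, 96]
The 5th element (1-indexed) is at index 4.
Value = 35
Final answer: 35


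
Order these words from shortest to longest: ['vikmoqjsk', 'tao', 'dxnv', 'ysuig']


Compute lengths:
  'vikmoqjsk' has length 9
  'tao' has length 3
  'dxnv' has length 4
  'ysuig' has length 5
Lengths in increasing order: 3 < 4 < 5 < 9
Listing the words in that order gives the answer.
Final answer: ['tao', 'dxnv', 'ysuig', 'vikmoqjsk']


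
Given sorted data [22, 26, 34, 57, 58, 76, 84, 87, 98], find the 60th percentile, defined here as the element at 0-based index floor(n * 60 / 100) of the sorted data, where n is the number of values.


The dataset has n = 9 elements.
Index = floor(9 * 60 / 100) = floor(540 / 100) = floor(5.4) = 5
Counting from index 0 in the sorted data, the element at index 5 is 76.
Final answer: 76


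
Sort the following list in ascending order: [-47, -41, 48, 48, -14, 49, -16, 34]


Original list: [-47, -41, 48, 48, -14, 49, -16, 34]
Repeatedly take the smallest remaining element:
  Remaining [-47, -41, 48, 48, -14, 49, -16, 34] -> smallest is -47
  Remaining [-41, 48, 48, -14, 49, -16, 34] -> smallest is -41
  Remaining [48, 48, -14, 49, -16, 34] -> smallest is -16
  Remaining [48, 48, -14, 49, 34] -> smallest is -14
  Remaining [48, 48, 49, 34] -> smallest is 34
  Remaining [48, 48, 49] -> smallest is 48
  Remaining [48, 49] -> smallest is 48
  Remaining [49] -> smallest is 49
Collecting the picks in order gives the sorted list.
Final answer: [-47, -41, -16, -14, 34, 48, 48, 49]


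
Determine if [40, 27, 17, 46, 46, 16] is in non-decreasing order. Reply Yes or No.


Check consecutive pairs:
  40 <= 27? False
  27 <= 17? False
  17 <= 46? True
  46 <= 46? True
  46 <= 16? False
3 consecutive pair(s) are out of order, so the list is not sorted.
Final answer: No


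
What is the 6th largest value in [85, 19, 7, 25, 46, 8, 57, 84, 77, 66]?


Sort descending: [85, 84, 77, 66, 57, 46, 25, 19, 8, 7]
The 6th element (1-indexed) is at index 5.
Value = 46
Final answer: 46


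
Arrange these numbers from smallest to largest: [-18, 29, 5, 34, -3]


Original list: [-18, 29, 5, 34, -3]
Repeatedly take the smallest remaining element:
  Remaining [-18, 29, 5, 34, -3] -> smallest is -18
  Remaining [29, 5, 34, -3] -> smallest is -3
  Remaining [29, 5, 34] -> smallest is 5
  Remaining [29, 34] -> smallest is 29
  Remaining [34] -> smallest is 34
Collecting the picks in order gives the sorted list.
Final answer: [-18, -3, 5, 29, 34]


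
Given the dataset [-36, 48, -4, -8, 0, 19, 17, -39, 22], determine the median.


First, sort the list: [-39, -36, -8, -4, 0, 17, 19, 22, 48]
The list has 9 elements (odd count).
The middle index is 4 (0-based), and the element there is 0.
Final answer: 0


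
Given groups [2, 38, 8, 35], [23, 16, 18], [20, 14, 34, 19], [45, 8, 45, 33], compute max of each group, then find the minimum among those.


Find max of each group:
  Group 1: [2, 38, 8, 35] -> max = 38
  Group 2: [23, 16, 18] -> max = 23
  Group 3: [20, 14, 34, 19] -> max = 34
  Group 4: [45, 8, 45, 33] -> max = 45
Maxes: [38, 23, 34, 45]
Minimum of maxes = 23
Final answer: 23


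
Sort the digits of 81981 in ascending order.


The number 81981 has digits: 8, 1, 9, 8, 1
Sorted: 1, 1, 8, 8, 9
Joining the sorted digits gives the result.
Final answer: 11889


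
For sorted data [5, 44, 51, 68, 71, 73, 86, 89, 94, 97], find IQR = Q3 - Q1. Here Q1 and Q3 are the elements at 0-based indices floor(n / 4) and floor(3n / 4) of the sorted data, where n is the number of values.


The data has n = 10 elements.
Q1 index = floor(10 / 4) = floor(2.5) = 2; Q3 index = floor(3 * 10 / 4) = floor(7.5) = 7
Q1 = element at index 2 = 51
Q3 = element at index 7 = 89
IQR = 89 - 51 = 38
Final answer: 38


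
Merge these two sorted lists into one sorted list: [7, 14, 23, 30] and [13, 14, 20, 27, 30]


List A: [7, 14, 23, 30]
List B: [13, 14, 20, 27, 30]
Repeatedly compare the front elements and take the smaller:
  7 vs 13 -> take 7
  14 vs 13 -> take 13
  14 vs 14 -> take 14
  23 vs 14 -> take 14
  23 vs 20 -> take 20
  23 vs 27 -> take 23
  30 vs 27 -> take 27
  30 vs 30 -> take 30
  A is exhausted; append the rest of B: [30]
Final answer: [7, 13, 14, 14, 20, 23, 27, 30, 30]


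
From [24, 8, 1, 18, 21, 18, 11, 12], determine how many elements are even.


Check each element:
  24 is even
  8 is even
  1 is odd
  18 is even
  21 is odd
  18 is even
  11 is odd
  12 is even
Evens: [24, 8, 18, 18, 12]
Count of evens = 5
Final answer: 5


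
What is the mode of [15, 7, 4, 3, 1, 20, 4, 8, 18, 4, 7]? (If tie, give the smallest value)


Count the frequency of each value:
  1 appears 1 time(s)
  3 appears 1 time(s)
  4 appears 3 time(s)
  7 appears 2 time(s)
  8 appears 1 time(s)
  15 appears 1 time(s)
  18 appears 1 time(s)
  20 appears 1 time(s)
Maximum frequency is 3.
Only 4 reaches that frequency, so it is the mode.
Final answer: 4


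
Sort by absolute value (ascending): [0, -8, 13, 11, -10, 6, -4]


Compute absolute values:
  |0| = 0
  |-8| = 8
  |13| = 13
  |11| = 11
  |-10| = 10
  |6| = 6
  |-4| = 4
Absolute values in increasing order: 0 < 4 < 6 < 8 < 10 < 11 < 13
Listing the original numbers in that order gives the answer.
Final answer: [0, -4, 6, -8, -10, 11, 13]


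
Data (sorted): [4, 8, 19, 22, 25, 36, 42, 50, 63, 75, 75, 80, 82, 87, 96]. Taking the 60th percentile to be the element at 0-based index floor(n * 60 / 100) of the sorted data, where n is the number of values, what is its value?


The dataset has n = 15 elements.
Index = floor(15 * 60 / 100) = floor(900 / 100) = floor(9) = 9
Counting from index 0 in the sorted data, the element at index 9 is 75.
Final answer: 75


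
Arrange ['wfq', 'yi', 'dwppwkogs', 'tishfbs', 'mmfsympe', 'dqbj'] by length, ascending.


Compute lengths:
  'wfq' has length 3
  'yi' has length 2
  'dwppwkogs' has length 9
  'tishfbs' has length 7
  'mmfsympe' has length 8
  'dqbj' has length 4
Lengths in increasing order: 2 < 3 < 4 < 7 < 8 < 9
Listing the words in that order gives the answer.
Final answer: ['yi', 'wfq', 'dqbj', 'tishfbs', 'mmfsympe', 'dwppwkogs']


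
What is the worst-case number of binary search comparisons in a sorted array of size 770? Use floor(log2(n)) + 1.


Binary search halves the search space each step.
Maximum comparisons = floor(log2(770)) + 1
log2(770) = 9.5887
floor(log2(770)) = 9, so 9 + 1 = 10
Final answer: 10


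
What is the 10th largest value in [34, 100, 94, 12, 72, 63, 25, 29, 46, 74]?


Sort descending: [100, 94, 74, 72, 63, 46, 34, 29, 25, 12]
The 10th element (1-indexed) is at index 9.
Value = 12
Final answer: 12


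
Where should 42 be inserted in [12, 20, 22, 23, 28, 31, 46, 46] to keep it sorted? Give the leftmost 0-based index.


List is sorted: [12, 20, 22, 23, 28, 31, 46, 46]
We need the leftmost position where 42 can be inserted, i.e. the first index whose element is >= 42 (or the end of the list if none is).
Binary search with low=0, high=8 (0-based indices):
  low=0, high=8, mid=4: a[4]=28 < 42, so low = 5
  low=5, high=8, mid=6: a[6]=46 >= 42, so high = 6
  low=5, high=6, mid=5: a[5]=31 < 42, so low = 6
Now low = high = 6, so the insertion index is 6.
Final answer: 6


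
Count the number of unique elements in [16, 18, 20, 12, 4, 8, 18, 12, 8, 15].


List all unique values:
Distinct values: [4, 8, 12, 15, 16, 18, 20]
Count = 7
Final answer: 7


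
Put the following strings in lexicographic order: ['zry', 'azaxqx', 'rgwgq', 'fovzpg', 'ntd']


Compare strings character by character (the first differing letter decides):
  'azaxqx' < 'fovzpg' since 'a' < 'f' at position 1
  'fovzpg' < 'ntd' since 'f' < 'n' at position 1
  'ntd' < 'rgwgq' since 'n' < 'r' at position 1
  'rgwgq' < 'zry' since 'r' < 'z' at position 1
Chaining these comparisons gives the alphabetical order.
Final answer: ['azaxqx', 'fovzpg', 'ntd', 'rgwgq', 'zry']


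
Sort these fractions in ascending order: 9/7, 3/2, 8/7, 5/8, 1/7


Convert to decimal for comparison:
  9/7 = 1.2857
  3/2 = 1.5
  8/7 = 1.1429
  5/8 = 0.625
  1/7 = 0.1429
Decimals in increasing order: 0.1429 < 0.625 < 1.1429 < 1.2857 < 1.5
Writing each back as its fraction gives the sorted order.
Final answer: 1/7, 5/8, 8/7, 9/7, 3/2


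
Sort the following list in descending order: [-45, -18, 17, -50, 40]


Original list: [-45, -18, 17, -50, 40]
Repeatedly take the largest remaining element:
  Remaining [-45, -18, 17, -50, 40] -> largest is 40
  Remaining [-45, -18, 17, -50] -> largest is 17
  Remaining [-45, -18, -50] -> largest is -18
  Remaining [-45, -50] -> largest is -45
  Remaining [-50] -> largest is -50
Collecting the picks in order gives the descending list.
Final answer: [40, 17, -18, -45, -50]


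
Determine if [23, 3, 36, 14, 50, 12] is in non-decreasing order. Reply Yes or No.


Check consecutive pairs:
  23 <= 3? False
  3 <= 36? True
  36 <= 14? False
  14 <= 50? True
  50 <= 12? False
3 consecutive pair(s) are out of order, so the list is not sorted.
Final answer: No


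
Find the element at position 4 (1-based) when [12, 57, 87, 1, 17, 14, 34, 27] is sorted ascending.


Sort ascending: [1, 12, 14, 17, 27, 34, 57, 87]
The 4th element (1-indexed) is at index 3.
Value = 17
Final answer: 17


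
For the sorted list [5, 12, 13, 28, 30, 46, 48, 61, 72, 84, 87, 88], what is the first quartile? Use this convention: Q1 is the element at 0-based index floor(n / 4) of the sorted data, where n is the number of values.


The list has n = 12 elements.
Q1 index = floor(12 / 4) = floor(3) = 3
Counting from index 0 in the sorted data, the element at index 3 is 28.
Final answer: 28


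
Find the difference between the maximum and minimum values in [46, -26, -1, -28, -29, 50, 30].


Maximum value: 50
Minimum value: -29
Range = 50 - (-29) = 79
Final answer: 79


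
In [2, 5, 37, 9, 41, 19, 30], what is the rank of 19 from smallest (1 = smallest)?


Sort ascending: [2, 5, 9, 19, 30, 37, 41]
Find 19 in the sorted list.
19 is at position 4 (1-indexed).
Final answer: 4


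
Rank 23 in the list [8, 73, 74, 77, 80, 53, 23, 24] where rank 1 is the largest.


Sort descending: [80, 77, 74, 73, 53, 24, 23, 8]
Find 23 in the sorted list.
23 is at position 7.
Final answer: 7


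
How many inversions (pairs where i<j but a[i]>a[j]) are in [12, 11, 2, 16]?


For each element, count the later elements that are smaller than it:
  12 (index 0): smaller elements after it = [11, 2] -> 2
  11 (index 1): smaller elements after it = [2] -> 1
  2 (index 2): smaller elements after it = [] -> 0
Total inversions = 2 + 1 + 0 = 3
Final answer: 3


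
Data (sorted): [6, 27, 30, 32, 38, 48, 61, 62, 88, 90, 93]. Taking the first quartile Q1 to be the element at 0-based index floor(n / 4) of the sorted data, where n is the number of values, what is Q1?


The list has n = 11 elements.
Q1 index = floor(11 / 4) = floor(2.75) = 2
Counting from index 0 in the sorted data, the element at index 2 is 30.
Final answer: 30


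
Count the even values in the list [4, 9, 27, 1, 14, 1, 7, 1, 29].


Check each element:
  4 is even
  9 is odd
  27 is odd
  1 is odd
  14 is even
  1 is odd
  7 is odd
  1 is odd
  29 is odd
Evens: [4, 14]
Count of evens = 2
Final answer: 2


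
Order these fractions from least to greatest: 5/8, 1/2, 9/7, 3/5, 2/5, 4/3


Convert to decimal for comparison:
  5/8 = 0.625
  1/2 = 0.5
  9/7 = 1.2857
  3/5 = 0.6
  2/5 = 0.4
  4/3 = 1.3333
Decimals in increasing order: 0.4 < 0.5 < 0.6 < 0.625 < 1.2857 < 1.3333
Writing each back as its fraction gives the sorted order.
Final answer: 2/5, 1/2, 3/5, 5/8, 9/7, 4/3


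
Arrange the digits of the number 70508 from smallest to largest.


The number 70508 has digits: 7, 0, 5, 0, 8
Sorted: 0, 0, 5, 7, 8
Joining the sorted digits gives the result.
Final answer: 00578


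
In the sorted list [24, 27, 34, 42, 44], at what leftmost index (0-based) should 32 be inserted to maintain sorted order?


List is sorted: [24, 27, 34, 42, 44]
We need the leftmost position where 32 can be inserted, i.e. the first index whose element is >= 32 (or the end of the list if none is).
Binary search with low=0, high=5 (0-based indices):
  low=0, high=5, mid=2: a[2]=34 >= 32, so high = 2
  low=0, high=2, mid=1: a[1]=27 < 32, so low = 2
Now low = high = 2, so the insertion index is 2.
Final answer: 2


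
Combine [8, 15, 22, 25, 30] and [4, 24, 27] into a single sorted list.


List A: [8, 15, 22, 25, 30]
List B: [4, 24, 27]
Repeatedly compare the front elements and take the smaller:
  8 vs 4 -> take 4
  8 vs 24 -> take 8
  15 vs 24 -> take 15
  22 vs 24 -> take 22
  25 vs 24 -> take 24
  25 vs 27 -> take 25
  30 vs 27 -> take 27
  B is exhausted; append the rest of A: [30]
Final answer: [4, 8, 15, 22, 24, 25, 27, 30]


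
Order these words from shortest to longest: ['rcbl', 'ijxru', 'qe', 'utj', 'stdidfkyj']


Compute lengths:
  'rcbl' has length 4
  'ijxru' has length 5
  'qe' has length 2
  'utj' has length 3
  'stdidfkyj' has length 9
Lengths in increasing order: 2 < 3 < 4 < 5 < 9
Listing the words in that order gives the answer.
Final answer: ['qe', 'utj', 'rcbl', 'ijxru', 'stdidfkyj']


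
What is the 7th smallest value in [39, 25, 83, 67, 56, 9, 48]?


Sort ascending: [9, 25, 39, 48, 56, 67, 83]
The 7th element (1-indexed) is at index 6.
Value = 83
Final answer: 83


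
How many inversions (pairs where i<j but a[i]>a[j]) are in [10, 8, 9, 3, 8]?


For each element, count the later elements that are smaller than it:
  10 (index 0): smaller elements after it = [8, 9, 3, 8] -> 4
  8 (index 1): smaller elements after it = [3] -> 1
  9 (index 2): smaller elements after it = [3, 8] -> 2
  3 (index 3): smaller elements after it = [] -> 0
Total inversions = 4 + 1 + 2 + 0 = 7
Final answer: 7


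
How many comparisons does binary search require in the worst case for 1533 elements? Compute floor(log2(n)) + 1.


Binary search halves the search space each step.
Maximum comparisons = floor(log2(1533)) + 1
log2(1533) = 10.5821
floor(log2(1533)) = 10, so 10 + 1 = 11
Final answer: 11


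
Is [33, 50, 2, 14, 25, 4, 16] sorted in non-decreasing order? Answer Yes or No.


Check consecutive pairs:
  33 <= 50? True
  50 <= 2? False
  2 <= 14? True
  14 <= 25? True
  25 <= 4? False
  4 <= 16? True
2 consecutive pair(s) are out of order, so the list is not sorted.
Final answer: No


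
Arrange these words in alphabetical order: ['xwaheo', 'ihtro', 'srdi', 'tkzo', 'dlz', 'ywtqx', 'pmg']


Compare strings character by character (the first differing letter decides):
  'dlz' < 'ihtro' since 'd' < 'i' at position 1
  'ihtro' < 'pmg' since 'i' < 'p' at position 1
  'pmg' < 'srdi' since 'p' < 's' at position 1
  'srdi' < 'tkzo' since 's' < 't' at position 1
  'tkzo' < 'xwaheo' since 't' < 'x' at position 1
  'xwaheo' < 'ywtqx' since 'x' < 'y' at position 1
Chaining these comparisons gives the alphabetical order.
Final answer: ['dlz', 'ihtro', 'pmg', 'srdi', 'tkzo', 'xwaheo', 'ywtqx']


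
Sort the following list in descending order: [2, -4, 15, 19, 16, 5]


Original list: [2, -4, 15, 19, 16, 5]
Repeatedly take the largest remaining element:
  Remaining [2, -4, 15, 19, 16, 5] -> largest is 19
  Remaining [2, -4, 15, 16, 5] -> largest is 16
  Remaining [2, -4, 15, 5] -> largest is 15
  Remaining [2, -4, 5] -> largest is 5
  Remaining [2, -4] -> largest is 2
  Remaining [-4] -> largest is -4
Collecting the picks in order gives the descending list.
Final answer: [19, 16, 15, 5, 2, -4]


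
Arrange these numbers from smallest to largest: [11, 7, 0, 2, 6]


Original list: [11, 7, 0, 2, 6]
Repeatedly take the smallest remaining element:
  Remaining [11, 7, 0, 2, 6] -> smallest is 0
  Remaining [11, 7, 2, 6] -> smallest is 2
  Remaining [11, 7, 6] -> smallest is 6
  Remaining [11, 7] -> smallest is 7
  Remaining [11] -> smallest is 11
Collecting the picks in order gives the sorted list.
Final answer: [0, 2, 6, 7, 11]


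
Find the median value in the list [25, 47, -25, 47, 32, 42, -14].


First, sort the list: [-25, -14, 25, 32, 42, 47, 47]
The list has 7 elements (odd count).
The middle index is 3 (0-based), and the element there is 32.
Final answer: 32


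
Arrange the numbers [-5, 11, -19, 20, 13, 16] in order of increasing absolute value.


Compute absolute values:
  |-5| = 5
  |11| = 11
  |-19| = 19
  |20| = 20
  |13| = 13
  |16| = 16
Absolute values in increasing order: 5 < 11 < 13 < 16 < 19 < 20
Listing the original numbers in that order gives the answer.
Final answer: [-5, 11, 13, 16, -19, 20]


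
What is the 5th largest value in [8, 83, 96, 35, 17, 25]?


Sort descending: [96, 83, 35, 25, 17, 8]
The 5th element (1-indexed) is at index 4.
Value = 17
Final answer: 17


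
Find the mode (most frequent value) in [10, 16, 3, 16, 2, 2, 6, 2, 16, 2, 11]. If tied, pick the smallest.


Count the frequency of each value:
  2 appears 4 time(s)
  3 appears 1 time(s)
  6 appears 1 time(s)
  10 appears 1 time(s)
  11 appears 1 time(s)
  16 appears 3 time(s)
Maximum frequency is 4.
Only 2 reaches that frequency, so it is the mode.
Final answer: 2


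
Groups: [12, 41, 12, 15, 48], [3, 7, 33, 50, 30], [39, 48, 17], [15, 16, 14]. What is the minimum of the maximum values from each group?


Find max of each group:
  Group 1: [12, 41, 12, 15, 48] -> max = 48
  Group 2: [3, 7, 33, 50, 30] -> max = 50
  Group 3: [39, 48, 17] -> max = 48
  Group 4: [15, 16, 14] -> max = 16
Maxes: [48, 50, 48, 16]
Minimum of maxes = 16
Final answer: 16


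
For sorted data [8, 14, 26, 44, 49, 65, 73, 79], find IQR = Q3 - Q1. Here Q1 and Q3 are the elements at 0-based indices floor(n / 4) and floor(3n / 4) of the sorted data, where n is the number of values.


The data has n = 8 elements.
Q1 index = floor(8 / 4) = floor(2) = 2; Q3 index = floor(3 * 8 / 4) = floor(6) = 6
Q1 = element at index 2 = 26
Q3 = element at index 6 = 73
IQR = 73 - 26 = 47
Final answer: 47


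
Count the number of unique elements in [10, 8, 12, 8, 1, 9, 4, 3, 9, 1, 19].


List all unique values:
Distinct values: [1, 3, 4, 8, 9, 10, 12, 19]
Count = 8
Final answer: 8


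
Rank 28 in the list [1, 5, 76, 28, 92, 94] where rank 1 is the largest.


Sort descending: [94, 92, 76, 28, 5, 1]
Find 28 in the sorted list.
28 is at position 4.
Final answer: 4


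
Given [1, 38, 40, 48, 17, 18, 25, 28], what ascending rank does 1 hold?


Sort ascending: [1, 17, 18, 25, 28, 38, 40, 48]
Find 1 in the sorted list.
1 is at position 1 (1-indexed).
Final answer: 1


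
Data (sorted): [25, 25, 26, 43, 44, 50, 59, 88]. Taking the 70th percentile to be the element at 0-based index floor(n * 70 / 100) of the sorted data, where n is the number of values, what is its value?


The dataset has n = 8 elements.
Index = floor(8 * 70 / 100) = floor(560 / 100) = floor(5.6) = 5
Counting from index 0 in the sorted data, the element at index 5 is 50.
Final answer: 50


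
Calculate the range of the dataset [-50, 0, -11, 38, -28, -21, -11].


Maximum value: 38
Minimum value: -50
Range = 38 - (-50) = 88
Final answer: 88


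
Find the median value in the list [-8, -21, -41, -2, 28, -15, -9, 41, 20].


First, sort the list: [-41, -21, -15, -9, -8, -2, 20, 28, 41]
The list has 9 elements (odd count).
The middle index is 4 (0-based), and the element there is -8.
Final answer: -8


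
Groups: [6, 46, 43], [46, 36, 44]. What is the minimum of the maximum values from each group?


Find max of each group:
  Group 1: [6, 46, 43] -> max = 46
  Group 2: [46, 36, 44] -> max = 46
Maxes: [46, 46]
Minimum of maxes = 46
Final answer: 46


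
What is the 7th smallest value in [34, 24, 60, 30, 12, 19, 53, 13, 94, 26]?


Sort ascending: [12, 13, 19, 24, 26, 30, 34, 53, 60, 94]
The 7th element (1-indexed) is at index 6.
Value = 34
Final answer: 34


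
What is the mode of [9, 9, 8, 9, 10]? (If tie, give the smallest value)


Count the frequency of each value:
  8 appears 1 time(s)
  9 appears 3 time(s)
  10 appears 1 time(s)
Maximum frequency is 3.
Only 9 reaches that frequency, so it is the mode.
Final answer: 9


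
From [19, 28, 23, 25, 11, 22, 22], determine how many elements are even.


Check each element:
  19 is odd
  28 is even
  23 is odd
  25 is odd
  11 is odd
  22 is even
  22 is even
Evens: [28, 22, 22]
Count of evens = 3
Final answer: 3


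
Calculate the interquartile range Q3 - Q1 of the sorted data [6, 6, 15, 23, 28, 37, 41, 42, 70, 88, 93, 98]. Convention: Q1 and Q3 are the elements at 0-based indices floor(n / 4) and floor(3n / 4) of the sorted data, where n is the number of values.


The data has n = 12 elements.
Q1 index = floor(12 / 4) = floor(3) = 3; Q3 index = floor(3 * 12 / 4) = floor(9) = 9
Q1 = element at index 3 = 23
Q3 = element at index 9 = 88
IQR = 88 - 23 = 65
Final answer: 65


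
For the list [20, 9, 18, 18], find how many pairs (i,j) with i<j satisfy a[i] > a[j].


For each element, count the later elements that are smaller than it:
  20 (index 0): smaller elements after it = [9, 18, 18] -> 3
  9 (index 1): smaller elements after it = [] -> 0
  18 (index 2): smaller elements after it = [] -> 0
Total inversions = 3 + 0 + 0 = 3
Final answer: 3


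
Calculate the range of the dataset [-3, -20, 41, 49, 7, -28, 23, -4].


Maximum value: 49
Minimum value: -28
Range = 49 - (-28) = 77
Final answer: 77


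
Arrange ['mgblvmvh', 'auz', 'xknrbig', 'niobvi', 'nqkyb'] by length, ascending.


Compute lengths:
  'mgblvmvh' has length 8
  'auz' has length 3
  'xknrbig' has length 7
  'niobvi' has length 6
  'nqkyb' has length 5
Lengths in increasing order: 3 < 5 < 6 < 7 < 8
Listing the words in that order gives the answer.
Final answer: ['auz', 'nqkyb', 'niobvi', 'xknrbig', 'mgblvmvh']


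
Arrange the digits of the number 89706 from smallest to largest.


The number 89706 has digits: 8, 9, 7, 0, 6
Sorted: 0, 6, 7, 8, 9
Joining the sorted digits gives the result.
Final answer: 06789


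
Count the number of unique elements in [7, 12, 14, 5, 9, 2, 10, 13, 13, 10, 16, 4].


List all unique values:
Distinct values: [2, 4, 5, 7, 9, 10, 12, 13, 14, 16]
Count = 10
Final answer: 10


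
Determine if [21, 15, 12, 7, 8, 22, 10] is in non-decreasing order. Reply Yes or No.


Check consecutive pairs:
  21 <= 15? False
  15 <= 12? False
  12 <= 7? False
  7 <= 8? True
  8 <= 22? True
  22 <= 10? False
4 consecutive pair(s) are out of order, so the list is not sorted.
Final answer: No


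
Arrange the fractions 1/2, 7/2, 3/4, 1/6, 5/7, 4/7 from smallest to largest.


Convert to decimal for comparison:
  1/2 = 0.5
  7/2 = 3.5
  3/4 = 0.75
  1/6 = 0.1667
  5/7 = 0.7143
  4/7 = 0.5714
Decimals in increasing order: 0.1667 < 0.5 < 0.5714 < 0.7143 < 0.75 < 3.5
Writing each back as its fraction gives the sorted order.
Final answer: 1/6, 1/2, 4/7, 5/7, 3/4, 7/2


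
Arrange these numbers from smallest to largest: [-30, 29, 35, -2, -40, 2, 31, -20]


Original list: [-30, 29, 35, -2, -40, 2, 31, -20]
Repeatedly take the smallest remaining element:
  Remaining [-30, 29, 35, -2, -40, 2, 31, -20] -> smallest is -40
  Remaining [-30, 29, 35, -2, 2, 31, -20] -> smallest is -30
  Remaining [29, 35, -2, 2, 31, -20] -> smallest is -20
  Remaining [29, 35, -2, 2, 31] -> smallest is -2
  Remaining [29, 35, 2, 31] -> smallest is 2
  Remaining [29, 35, 31] -> smallest is 29
  Remaining [35, 31] -> smallest is 31
  Remaining [35] -> smallest is 35
Collecting the picks in order gives the sorted list.
Final answer: [-40, -30, -20, -2, 2, 29, 31, 35]


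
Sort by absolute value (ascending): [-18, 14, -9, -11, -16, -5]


Compute absolute values:
  |-18| = 18
  |14| = 14
  |-9| = 9
  |-11| = 11
  |-16| = 16
  |-5| = 5
Absolute values in increasing order: 5 < 9 < 11 < 14 < 16 < 18
Listing the original numbers in that order gives the answer.
Final answer: [-5, -9, -11, 14, -16, -18]


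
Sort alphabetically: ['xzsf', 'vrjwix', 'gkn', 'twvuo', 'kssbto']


Compare strings character by character (the first differing letter decides):
  'gkn' < 'kssbto' since 'g' < 'k' at position 1
  'kssbto' < 'twvuo' since 'k' < 't' at position 1
  'twvuo' < 'vrjwix' since 't' < 'v' at position 1
  'vrjwix' < 'xzsf' since 'v' < 'x' at position 1
Chaining these comparisons gives the alphabetical order.
Final answer: ['gkn', 'kssbto', 'twvuo', 'vrjwix', 'xzsf']


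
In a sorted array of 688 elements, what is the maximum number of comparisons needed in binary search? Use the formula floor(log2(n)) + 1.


Binary search halves the search space each step.
Maximum comparisons = floor(log2(688)) + 1
log2(688) = 9.4263
floor(log2(688)) = 9, so 9 + 1 = 10
Final answer: 10


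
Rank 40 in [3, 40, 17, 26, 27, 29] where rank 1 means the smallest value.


Sort ascending: [3, 17, 26, 27, 29, 40]
Find 40 in the sorted list.
40 is at position 6 (1-indexed).
Final answer: 6


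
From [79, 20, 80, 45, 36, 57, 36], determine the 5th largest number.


Sort descending: [80, 79, 57, 45, 36, 36, 20]
The 5th element (1-indexed) is at index 4.
Value = 36
Final answer: 36


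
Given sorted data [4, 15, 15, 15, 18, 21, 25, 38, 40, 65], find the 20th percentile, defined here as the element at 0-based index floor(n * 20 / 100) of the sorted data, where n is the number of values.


The dataset has n = 10 elements.
Index = floor(10 * 20 / 100) = floor(200 / 100) = floor(2) = 2
Counting from index 0 in the sorted data, the element at index 2 is 15.
Final answer: 15


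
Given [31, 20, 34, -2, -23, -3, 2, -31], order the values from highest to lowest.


Original list: [31, 20, 34, -2, -23, -3, 2, -31]
Repeatedly take the largest remaining element:
  Remaining [31, 20, 34, -2, -23, -3, 2, -31] -> largest is 34
  Remaining [31, 20, -2, -23, -3, 2, -31] -> largest is 31
  Remaining [20, -2, -23, -3, 2, -31] -> largest is 20
  Remaining [-2, -23, -3, 2, -31] -> largest is 2
  Remaining [-2, -23, -3, -31] -> largest is -2
  Remaining [-23, -3, -31] -> largest is -3
  Remaining [-23, -31] -> largest is -23
  Remaining [-31] -> largest is -31
Collecting the picks in order gives the descending list.
Final answer: [34, 31, 20, 2, -2, -3, -23, -31]


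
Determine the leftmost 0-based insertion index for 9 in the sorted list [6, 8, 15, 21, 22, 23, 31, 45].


List is sorted: [6, 8, 15, 21, 22, 23, 31, 45]
We need the leftmost position where 9 can be inserted, i.e. the first index whose element is >= 9 (or the end of the list if none is).
Binary search with low=0, high=8 (0-based indices):
  low=0, high=8, mid=4: a[4]=22 >= 9, so high = 4
  low=0, high=4, mid=2: a[2]=15 >= 9, so high = 2
  low=0, high=2, mid=1: a[1]=8 < 9, so low = 2
Now low = high = 2, so the insertion index is 2.
Final answer: 2


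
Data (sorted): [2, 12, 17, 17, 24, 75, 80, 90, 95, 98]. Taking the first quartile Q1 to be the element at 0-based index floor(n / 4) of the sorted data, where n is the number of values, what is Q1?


The list has n = 10 elements.
Q1 index = floor(10 / 4) = floor(2.5) = 2
Counting from index 0 in the sorted data, the element at index 2 is 17.
Final answer: 17


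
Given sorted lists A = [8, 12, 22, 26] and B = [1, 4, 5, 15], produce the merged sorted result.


List A: [8, 12, 22, 26]
List B: [1, 4, 5, 15]
Repeatedly compare the front elements and take the smaller:
  8 vs 1 -> take 1
  8 vs 4 -> take 4
  8 vs 5 -> take 5
  8 vs 15 -> take 8
  12 vs 15 -> take 12
  22 vs 15 -> take 15
  B is exhausted; append the rest of A: [22, 26]
Final answer: [1, 4, 5, 8, 12, 15, 22, 26]


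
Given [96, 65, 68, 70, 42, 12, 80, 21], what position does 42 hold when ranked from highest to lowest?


Sort descending: [96, 80, 70, 68, 65, 42, 21, 12]
Find 42 in the sorted list.
42 is at position 6.
Final answer: 6


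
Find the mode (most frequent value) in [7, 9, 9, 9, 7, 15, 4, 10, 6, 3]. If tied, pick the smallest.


Count the frequency of each value:
  3 appears 1 time(s)
  4 appears 1 time(s)
  6 appears 1 time(s)
  7 appears 2 time(s)
  9 appears 3 time(s)
  10 appears 1 time(s)
  15 appears 1 time(s)
Maximum frequency is 3.
Only 9 reaches that frequency, so it is the mode.
Final answer: 9
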